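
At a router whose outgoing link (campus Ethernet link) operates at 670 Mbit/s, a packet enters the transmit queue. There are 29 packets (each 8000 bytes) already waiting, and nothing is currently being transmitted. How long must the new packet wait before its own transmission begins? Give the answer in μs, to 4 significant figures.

Each queued packet: L/R = 64000/670000000 = 95.5224 μs.
29 queued → 2770.15 μs.
Queuing delay = 2770 μs.

2770 μs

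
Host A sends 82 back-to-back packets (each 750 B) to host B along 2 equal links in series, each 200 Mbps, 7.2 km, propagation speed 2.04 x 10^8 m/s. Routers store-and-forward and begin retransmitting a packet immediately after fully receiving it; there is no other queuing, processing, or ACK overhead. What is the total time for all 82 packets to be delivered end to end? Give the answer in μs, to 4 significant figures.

2561 μs

Per-hop transmission t_tx = L/R = 6000/200000000 = 30 μs.
Per-hop propagation t_prop = 7200/204000000 = 35.2941 μs.
Pipeline fill: first packet needs 2·t_tx to clear all hops; remaining 81 packets each add one t_tx.
Total = (2+82-1)·t_tx + 2·t_prop = 83·30 + 2·35.2941 = 2561 μs.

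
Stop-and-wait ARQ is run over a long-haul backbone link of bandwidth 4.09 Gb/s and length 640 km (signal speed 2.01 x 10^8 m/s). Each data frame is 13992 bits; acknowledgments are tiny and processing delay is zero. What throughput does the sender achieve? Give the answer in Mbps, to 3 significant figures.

2.20 Mbps

t_tx = L/R = 13992/4090000000 = 3.42103e-06 s.
t_prop = 640000/2.01e+08 = 0.00318408 s; RTT = 0.00636816 s.
Cycle = t_tx + RTT = 0.00637158 s.
Throughput = L / cycle = 13992 / 0.00637158 = 2.20 Mbps.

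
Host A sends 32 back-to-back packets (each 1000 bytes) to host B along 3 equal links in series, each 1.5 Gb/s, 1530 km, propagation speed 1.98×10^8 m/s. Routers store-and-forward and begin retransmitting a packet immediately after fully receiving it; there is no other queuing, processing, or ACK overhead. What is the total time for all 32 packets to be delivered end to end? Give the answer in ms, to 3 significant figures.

23.4 ms

Per-hop transmission t_tx = L/R = 8000/1500000000 = 0.00533333 ms.
Per-hop propagation t_prop = 1530000/198000000 = 7.72727 ms.
Pipeline fill: first packet needs 3·t_tx to clear all hops; remaining 31 packets each add one t_tx.
Total = (3+32-1)·t_tx + 3·t_prop = 34·0.00533333 + 3·7.72727 = 23.4 ms.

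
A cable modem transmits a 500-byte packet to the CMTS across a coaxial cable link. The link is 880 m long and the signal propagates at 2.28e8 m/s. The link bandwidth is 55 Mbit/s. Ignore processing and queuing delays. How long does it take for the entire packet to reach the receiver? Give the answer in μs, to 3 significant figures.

L = 500 × 8 = 4000 bits.
Transmission delay = L/R = 4000 / 55000000 = 72.7273 μs.
Propagation delay = d/s = 880 m / 2.28e+08 m/s = 3.85965 μs.
Total = 76.6 μs.

76.6 μs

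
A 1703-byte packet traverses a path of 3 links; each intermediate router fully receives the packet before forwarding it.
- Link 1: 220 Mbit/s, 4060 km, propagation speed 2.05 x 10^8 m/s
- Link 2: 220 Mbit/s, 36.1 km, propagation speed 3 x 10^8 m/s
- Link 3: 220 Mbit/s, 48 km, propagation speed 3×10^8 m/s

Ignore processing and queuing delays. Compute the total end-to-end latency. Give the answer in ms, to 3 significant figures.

20.3 ms

L = 1703 × 8 = 13624 bits.
Transmission delay per hop = L/R = 13624/220000000 = 0.0619273 ms; 3 hops → 0.185782 ms.
Propagation delays (d/s per hop): 19.8049, 0.120333, 0.16 ms; sum = 20.0852 ms.
End-to-end = 20.3 ms.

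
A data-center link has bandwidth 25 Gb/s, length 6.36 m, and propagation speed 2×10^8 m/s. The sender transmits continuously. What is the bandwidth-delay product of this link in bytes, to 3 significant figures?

99.4 bytes

Propagation delay = 6.36 / 200000000 = 3.18e-08 s.
BDP = R × t_prop = 25000000000 × 3.18e-08 = 795 bits.
In bytes: 795/8 = 99.4 bytes.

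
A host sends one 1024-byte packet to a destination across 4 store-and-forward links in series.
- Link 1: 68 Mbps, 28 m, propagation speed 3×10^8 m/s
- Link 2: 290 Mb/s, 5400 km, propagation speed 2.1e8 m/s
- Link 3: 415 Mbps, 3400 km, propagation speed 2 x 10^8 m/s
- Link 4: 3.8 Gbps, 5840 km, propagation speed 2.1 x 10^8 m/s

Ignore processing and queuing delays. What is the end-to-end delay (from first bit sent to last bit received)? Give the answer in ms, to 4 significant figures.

70.69 ms

L = 1024 × 8 = 8192 bits.
Transmission delays (L/R per hop): 0.120471, 0.0282483, 0.0197398, 0.00215579 ms; sum = 0.170614 ms.
Propagation delays (d/s per hop): 9.33333e-05, 25.7143, 17, 27.8095 ms; sum = 70.5239 ms.
End-to-end = 70.69 ms.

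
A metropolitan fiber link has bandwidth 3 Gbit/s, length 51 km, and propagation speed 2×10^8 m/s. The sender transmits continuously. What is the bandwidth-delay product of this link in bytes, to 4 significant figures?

Propagation delay = 51000 / 200000000 = 0.000255 s.
BDP = R × t_prop = 3000000000 × 0.000255 = 765000 bits.
In bytes: 765000/8 = 95630 bytes.

95630 bytes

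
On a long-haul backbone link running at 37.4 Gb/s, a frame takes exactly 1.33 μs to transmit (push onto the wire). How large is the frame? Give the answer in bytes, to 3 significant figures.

6220 bytes

L = R × t_tx = 37400000000 b/s × 1.33e-06 s = 49742 bits.
In bytes: 49742 / 8 = 6220 bytes.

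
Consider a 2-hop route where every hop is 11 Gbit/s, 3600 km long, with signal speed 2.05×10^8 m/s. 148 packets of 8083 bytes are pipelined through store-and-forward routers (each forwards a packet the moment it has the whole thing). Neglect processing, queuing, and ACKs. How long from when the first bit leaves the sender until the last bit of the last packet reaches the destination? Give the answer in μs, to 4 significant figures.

36000 μs

Per-hop transmission t_tx = L/R = 64664/11000000000 = 5.87855 μs.
Per-hop propagation t_prop = 3600000/2.05e+08 = 17561 μs.
Pipeline fill: first packet needs 2·t_tx to clear all hops; remaining 147 packets each add one t_tx.
Total = (2+148-1)·t_tx + 2·t_prop = 149·5.87855 + 2·17561 = 36000 μs.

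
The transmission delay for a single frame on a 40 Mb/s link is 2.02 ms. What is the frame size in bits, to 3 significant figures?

L = R × t_tx = 40000000 b/s × 0.00202 s = 80800 bits.

80800 bits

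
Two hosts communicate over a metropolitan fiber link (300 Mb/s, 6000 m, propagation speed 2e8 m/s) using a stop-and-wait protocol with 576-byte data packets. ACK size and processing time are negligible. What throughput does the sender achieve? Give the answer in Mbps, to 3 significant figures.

t_tx = L/R = 4608/300000000 = 1.536e-05 s.
t_prop = 6000/200000000 = 3e-05 s; RTT = 6e-05 s.
Cycle = t_tx + RTT = 7.536e-05 s.
Throughput = L / cycle = 4608 / 7.536e-05 = 61.1 Mbps.

61.1 Mbps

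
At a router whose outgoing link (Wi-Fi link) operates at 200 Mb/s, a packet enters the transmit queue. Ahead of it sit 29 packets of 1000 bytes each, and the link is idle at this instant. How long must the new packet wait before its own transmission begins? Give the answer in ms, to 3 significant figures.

Each queued packet: L/R = 8000/200000000 = 0.04 ms.
29 queued → 1.16 ms.
Queuing delay = 1.16 ms.

1.16 ms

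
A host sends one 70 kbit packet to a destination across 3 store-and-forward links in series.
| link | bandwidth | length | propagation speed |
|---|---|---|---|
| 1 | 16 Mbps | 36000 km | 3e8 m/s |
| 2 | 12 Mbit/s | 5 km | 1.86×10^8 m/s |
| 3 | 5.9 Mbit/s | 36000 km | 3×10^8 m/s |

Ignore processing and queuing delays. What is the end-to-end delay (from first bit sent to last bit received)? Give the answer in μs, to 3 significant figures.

L = 70000 bits.
Transmission delays (L/R per hop): 4375, 5833.33, 11864.4 μs; sum = 22072.7 μs.
Propagation delays (d/s per hop): 120000, 26.8817, 120000 μs; sum = 240027 μs.
End-to-end = 262000 μs.

262000 μs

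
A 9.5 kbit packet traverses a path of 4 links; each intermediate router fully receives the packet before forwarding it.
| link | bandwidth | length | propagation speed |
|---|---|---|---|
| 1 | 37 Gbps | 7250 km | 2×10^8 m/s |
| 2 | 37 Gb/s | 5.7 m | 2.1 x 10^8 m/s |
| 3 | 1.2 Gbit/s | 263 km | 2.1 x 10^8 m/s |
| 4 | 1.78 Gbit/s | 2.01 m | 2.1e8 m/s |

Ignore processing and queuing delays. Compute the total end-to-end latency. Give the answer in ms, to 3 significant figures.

L = 9500 bits.
Transmission delays (L/R per hop): 0.000256757, 0.000256757, 0.00791667, 0.00533708 ms; sum = 0.0137673 ms.
Propagation delays (d/s per hop): 36.25, 2.71429e-05, 1.25238, 9.57143e-06 ms; sum = 37.5024 ms.
End-to-end = 37.5 ms.

37.5 ms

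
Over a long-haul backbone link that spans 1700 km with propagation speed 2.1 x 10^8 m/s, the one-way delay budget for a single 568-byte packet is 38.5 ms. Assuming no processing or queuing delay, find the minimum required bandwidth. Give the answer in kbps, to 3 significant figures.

149 kbps

L = 4544 bits.
Propagation delay = 1700000 / 210000000 = 8.09524 ms.
Transmission budget = 38.5 − 8.09524 = 30.4048 ms.
R ≥ L / t_tx = 4544 bits / 0.0304048 s = 149 kbps.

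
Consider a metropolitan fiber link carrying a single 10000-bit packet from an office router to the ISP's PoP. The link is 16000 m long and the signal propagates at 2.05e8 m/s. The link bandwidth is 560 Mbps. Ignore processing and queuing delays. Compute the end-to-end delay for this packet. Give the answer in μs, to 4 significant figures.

95.91 μs

Transmission delay = L/R = 10000 / 560000000 = 17.8571 μs.
Propagation delay = d/s = 16000 m / 2.05e+08 m/s = 78.0488 μs.
Total = 95.91 μs.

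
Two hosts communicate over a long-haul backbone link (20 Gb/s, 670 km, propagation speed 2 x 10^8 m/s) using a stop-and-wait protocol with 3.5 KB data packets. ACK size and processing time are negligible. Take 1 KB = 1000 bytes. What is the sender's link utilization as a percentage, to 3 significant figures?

t_tx = L/R = 28000/20000000000 = 1.4e-06 s.
t_prop = 670000/200000000 = 0.00335 s; RTT = 0.0067 s.
Cycle = t_tx + RTT = 0.0067014 s.
Utilization = t_tx / cycle = 1.4e-06/0.0067014 = 0.0209 %.

0.0209 %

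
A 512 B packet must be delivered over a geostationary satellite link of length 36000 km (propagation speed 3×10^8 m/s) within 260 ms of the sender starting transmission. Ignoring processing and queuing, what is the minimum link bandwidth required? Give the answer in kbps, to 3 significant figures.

L = 4096 bits.
Propagation delay = 36000000 / 300000000 = 120 ms.
Transmission budget = 260 − 120 = 140 ms.
R ≥ L / t_tx = 4096 bits / 0.14 s = 29.3 kbps.

29.3 kbps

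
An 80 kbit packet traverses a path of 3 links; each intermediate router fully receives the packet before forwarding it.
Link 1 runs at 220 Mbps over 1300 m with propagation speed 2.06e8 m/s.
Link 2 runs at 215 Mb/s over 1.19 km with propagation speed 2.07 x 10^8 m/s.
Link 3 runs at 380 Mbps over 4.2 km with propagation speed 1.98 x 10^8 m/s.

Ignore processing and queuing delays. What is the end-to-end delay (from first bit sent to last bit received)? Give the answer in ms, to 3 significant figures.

0.980 ms

L = 80000 bits.
Transmission delays (L/R per hop): 0.363636, 0.372093, 0.210526 ms; sum = 0.946256 ms.
Propagation delays (d/s per hop): 0.00631068, 0.00574879, 0.0212121 ms; sum = 0.0332716 ms.
End-to-end = 0.980 ms.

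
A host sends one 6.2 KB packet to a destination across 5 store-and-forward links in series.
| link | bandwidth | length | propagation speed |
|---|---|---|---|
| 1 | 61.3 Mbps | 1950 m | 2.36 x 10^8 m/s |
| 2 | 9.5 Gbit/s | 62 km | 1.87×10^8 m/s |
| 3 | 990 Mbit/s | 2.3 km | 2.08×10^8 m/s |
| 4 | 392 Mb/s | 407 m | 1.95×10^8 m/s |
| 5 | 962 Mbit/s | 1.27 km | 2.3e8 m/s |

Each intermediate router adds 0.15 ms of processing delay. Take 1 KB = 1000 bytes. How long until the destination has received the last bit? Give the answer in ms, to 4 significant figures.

2.001 ms

L = 49600 bits.
Transmission delays (L/R per hop): 0.809135, 0.00522105, 0.050101, 0.126531, 0.0515593 ms; sum = 1.04255 ms.
Propagation delays (d/s per hop): 0.00826271, 0.331551, 0.0110577, 0.00208718, 0.00552174 ms; sum = 0.35848 ms.
Processing at 4 router(s): 4 × 0.15 ms = 0.6 ms.
End-to-end = 2.001 ms.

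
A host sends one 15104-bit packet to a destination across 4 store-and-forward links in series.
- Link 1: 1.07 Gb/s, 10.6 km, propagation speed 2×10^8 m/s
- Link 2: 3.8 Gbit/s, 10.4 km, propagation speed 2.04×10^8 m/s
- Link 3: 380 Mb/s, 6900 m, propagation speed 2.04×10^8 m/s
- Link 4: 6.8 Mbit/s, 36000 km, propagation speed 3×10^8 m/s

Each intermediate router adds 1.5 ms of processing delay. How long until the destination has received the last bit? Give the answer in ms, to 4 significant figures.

Transmission delays (L/R per hop): 0.0141159, 0.00397474, 0.0397474, 2.22118 ms; sum = 2.27901 ms.
Propagation delays (d/s per hop): 0.053, 0.0509804, 0.0338235, 120 ms; sum = 120.138 ms.
Processing at 3 router(s): 3 × 1.5 ms = 4.5 ms.
End-to-end = 126.9 ms.

126.9 ms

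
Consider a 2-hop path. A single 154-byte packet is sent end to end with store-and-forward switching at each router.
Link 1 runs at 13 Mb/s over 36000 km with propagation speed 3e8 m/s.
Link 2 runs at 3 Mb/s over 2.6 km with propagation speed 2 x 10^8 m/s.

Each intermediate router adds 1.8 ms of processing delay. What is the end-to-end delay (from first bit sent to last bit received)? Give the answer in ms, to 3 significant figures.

L = 154 × 8 = 1232 bits.
Transmission delays (L/R per hop): 0.0947692, 0.410667 ms; sum = 0.505436 ms.
Propagation delays (d/s per hop): 120, 0.013 ms; sum = 120.013 ms.
Processing at 1 router(s): 1 × 1.8 ms = 1.8 ms.
End-to-end = 122 ms.

122 ms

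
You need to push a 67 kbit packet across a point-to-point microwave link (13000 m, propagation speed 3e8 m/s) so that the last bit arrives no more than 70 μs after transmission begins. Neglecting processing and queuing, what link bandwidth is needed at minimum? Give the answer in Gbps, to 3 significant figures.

2.51 Gbps

Propagation delay = 13000 / 300000000 = 43.3333 μs.
Transmission budget = 70 − 43.3333 = 26.6667 μs.
R ≥ L / t_tx = 67000 bits / 2.66667e-05 s = 2.51 Gbps.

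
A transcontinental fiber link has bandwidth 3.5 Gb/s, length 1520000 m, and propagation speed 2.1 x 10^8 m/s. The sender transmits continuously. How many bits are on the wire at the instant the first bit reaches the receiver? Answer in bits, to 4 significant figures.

Propagation delay = 1520000 / 210000000 = 0.0072381 s.
BDP = R × t_prop = 3500000000 × 0.0072381 = 25333300 bits.

25330000 bits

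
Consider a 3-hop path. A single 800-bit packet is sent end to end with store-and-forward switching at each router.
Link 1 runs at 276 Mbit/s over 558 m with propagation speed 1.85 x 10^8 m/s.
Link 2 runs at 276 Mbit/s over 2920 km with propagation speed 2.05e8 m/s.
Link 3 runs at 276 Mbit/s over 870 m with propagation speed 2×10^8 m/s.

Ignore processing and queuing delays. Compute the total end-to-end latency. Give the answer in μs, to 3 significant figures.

Transmission delay per hop = L/R = 800/276000000 = 2.89855 μs; 3 hops → 8.69565 μs.
Propagation delays (d/s per hop): 3.01622, 14243.9, 4.35 μs; sum = 14251.3 μs.
End-to-end = 14300 μs.

14300 μs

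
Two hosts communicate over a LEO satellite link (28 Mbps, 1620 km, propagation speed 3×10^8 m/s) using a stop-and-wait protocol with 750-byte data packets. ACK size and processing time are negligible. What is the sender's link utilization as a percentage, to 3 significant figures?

1.95 %

t_tx = L/R = 6000/28000000 = 0.000214286 s.
t_prop = 1620000/300000000 = 0.0054 s; RTT = 0.0108 s.
Cycle = t_tx + RTT = 0.0110143 s.
Utilization = t_tx / cycle = 0.000214286/0.0110143 = 1.95 %.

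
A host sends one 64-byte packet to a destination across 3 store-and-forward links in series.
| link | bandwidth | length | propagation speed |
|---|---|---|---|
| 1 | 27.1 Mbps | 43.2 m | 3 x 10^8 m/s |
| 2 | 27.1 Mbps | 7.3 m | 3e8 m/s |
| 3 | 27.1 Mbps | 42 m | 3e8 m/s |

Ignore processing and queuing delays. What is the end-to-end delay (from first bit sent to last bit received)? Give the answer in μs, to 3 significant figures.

57.0 μs

L = 64 × 8 = 512 bits.
Transmission delay per hop = L/R = 512/27100000 = 18.893 μs; 3 hops → 56.679 μs.
Propagation delays (d/s per hop): 0.144, 0.0243333, 0.14 μs; sum = 0.308333 μs.
End-to-end = 57.0 μs.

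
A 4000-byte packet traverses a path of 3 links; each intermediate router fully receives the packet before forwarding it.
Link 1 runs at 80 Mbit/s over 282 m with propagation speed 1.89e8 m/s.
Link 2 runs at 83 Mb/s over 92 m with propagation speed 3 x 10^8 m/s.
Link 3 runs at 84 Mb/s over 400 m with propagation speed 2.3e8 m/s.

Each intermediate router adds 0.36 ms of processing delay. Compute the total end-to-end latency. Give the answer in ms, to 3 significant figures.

L = 4000 × 8 = 32000 bits.
Transmission delays (L/R per hop): 0.4, 0.385542, 0.380952 ms; sum = 1.16649 ms.
Propagation delays (d/s per hop): 0.00149206, 0.000306667, 0.00173913 ms; sum = 0.00353786 ms.
Processing at 2 router(s): 2 × 0.36 ms = 0.72 ms.
End-to-end = 1.89 ms.

1.89 ms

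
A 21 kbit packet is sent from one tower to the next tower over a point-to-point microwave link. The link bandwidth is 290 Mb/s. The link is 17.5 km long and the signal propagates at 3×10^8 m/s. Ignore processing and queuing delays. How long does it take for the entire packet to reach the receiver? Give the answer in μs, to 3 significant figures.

131 μs

L = 21000 bits.
Transmission delay = L/R = 21000 / 290000000 = 72.4138 μs.
Propagation delay = d/s = 17500 m / 300000000 m/s = 58.3333 μs.
Total = 131 μs.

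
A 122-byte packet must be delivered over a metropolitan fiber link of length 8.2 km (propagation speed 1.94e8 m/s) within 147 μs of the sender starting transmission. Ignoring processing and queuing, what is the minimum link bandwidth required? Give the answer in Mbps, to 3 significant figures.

9.32 Mbps

L = 976 bits.
Propagation delay = 8200 / 194000000 = 42.268 μs.
Transmission budget = 147 − 42.268 = 104.732 μs.
R ≥ L / t_tx = 976 bits / 0.000104732 s = 9.32 Mbps.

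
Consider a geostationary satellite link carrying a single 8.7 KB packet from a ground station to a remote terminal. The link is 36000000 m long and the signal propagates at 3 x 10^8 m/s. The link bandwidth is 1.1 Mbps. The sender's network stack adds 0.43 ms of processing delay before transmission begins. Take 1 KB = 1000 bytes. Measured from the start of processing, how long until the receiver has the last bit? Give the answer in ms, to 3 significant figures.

L = 69600 bits.
Transmission delay = L/R = 69600 / 1100000 = 63.2727 ms.
Propagation delay = d/s = 36000000 m / 300000000 m/s = 120 ms.
Plus processing delay 0.43 ms = 0.43 ms.
Total = 184 ms.

184 ms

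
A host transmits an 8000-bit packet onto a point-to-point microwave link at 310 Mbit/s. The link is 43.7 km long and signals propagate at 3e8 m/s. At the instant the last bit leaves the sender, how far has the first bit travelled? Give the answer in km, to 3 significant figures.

t_tx = L/R = 8000/310000000 = 2.58065e-05 s.
Distance = s × t_tx = 300000000 × 2.58065e-05 = 7.74 km.

7.74 km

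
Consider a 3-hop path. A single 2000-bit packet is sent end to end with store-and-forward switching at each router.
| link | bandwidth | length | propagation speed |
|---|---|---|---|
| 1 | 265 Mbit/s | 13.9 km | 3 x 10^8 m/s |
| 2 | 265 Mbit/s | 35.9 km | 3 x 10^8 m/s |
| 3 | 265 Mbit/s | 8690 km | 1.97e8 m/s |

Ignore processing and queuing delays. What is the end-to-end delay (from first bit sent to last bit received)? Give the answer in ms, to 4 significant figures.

44.30 ms

Transmission delay per hop = L/R = 2000/265000000 = 0.00754717 ms; 3 hops → 0.0226415 ms.
Propagation delays (d/s per hop): 0.0463333, 0.119667, 44.1117 ms; sum = 44.2777 ms.
End-to-end = 44.30 ms.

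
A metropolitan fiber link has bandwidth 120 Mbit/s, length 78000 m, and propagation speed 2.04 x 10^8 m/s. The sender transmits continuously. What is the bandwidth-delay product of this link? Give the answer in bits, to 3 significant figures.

Propagation delay = 78000 / 204000000 = 0.000382353 s.
BDP = R × t_prop = 120000000 × 0.000382353 = 45882.4 bits.

45900 bits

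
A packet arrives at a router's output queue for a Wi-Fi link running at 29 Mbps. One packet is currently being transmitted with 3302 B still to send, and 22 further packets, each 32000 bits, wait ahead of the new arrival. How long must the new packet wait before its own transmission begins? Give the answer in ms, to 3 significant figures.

25.2 ms

Each queued packet: L/R = 32000/29000000 = 1.10345 ms.
22 queued → 24.2759 ms.
Plus remaining 26416 bits of current packet: 0.910897 ms.
Queuing delay = 25.2 ms.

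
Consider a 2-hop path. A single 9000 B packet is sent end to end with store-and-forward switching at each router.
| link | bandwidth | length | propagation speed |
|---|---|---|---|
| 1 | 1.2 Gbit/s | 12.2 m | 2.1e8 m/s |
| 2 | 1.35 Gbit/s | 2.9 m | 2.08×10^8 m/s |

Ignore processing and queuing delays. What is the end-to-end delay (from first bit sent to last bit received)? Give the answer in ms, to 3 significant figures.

0.113 ms

L = 9000 × 8 = 72000 bits.
Transmission delays (L/R per hop): 0.06, 0.0533333 ms; sum = 0.113333 ms.
Propagation delays (d/s per hop): 5.80952e-05, 1.39423e-05 ms; sum = 7.20375e-05 ms.
End-to-end = 0.113 ms.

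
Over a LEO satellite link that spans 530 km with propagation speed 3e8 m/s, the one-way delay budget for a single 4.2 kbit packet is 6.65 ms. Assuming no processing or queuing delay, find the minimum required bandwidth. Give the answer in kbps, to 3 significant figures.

860 kbps

Propagation delay = 530000 / 300000000 = 1.76667 ms.
Transmission budget = 6.65 − 1.76667 = 4.88333 ms.
R ≥ L / t_tx = 4200 bits / 0.00488333 s = 860 kbps.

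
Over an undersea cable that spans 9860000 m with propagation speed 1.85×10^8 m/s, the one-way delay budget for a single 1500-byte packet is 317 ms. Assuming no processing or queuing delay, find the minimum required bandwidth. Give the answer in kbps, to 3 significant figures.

45.5 kbps

L = 12000 bits.
Propagation delay = 9860000 / 185000000 = 53.2973 ms.
Transmission budget = 317 − 53.2973 = 263.703 ms.
R ≥ L / t_tx = 12000 bits / 0.263703 s = 45.5 kbps.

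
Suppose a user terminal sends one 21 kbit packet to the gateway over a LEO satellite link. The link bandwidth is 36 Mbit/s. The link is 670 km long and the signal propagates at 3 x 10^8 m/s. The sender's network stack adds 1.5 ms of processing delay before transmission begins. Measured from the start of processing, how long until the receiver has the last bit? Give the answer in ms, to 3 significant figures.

4.32 ms

L = 21000 bits.
Transmission delay = L/R = 21000 / 36000000 = 0.583333 ms.
Propagation delay = d/s = 670000 m / 300000000 m/s = 2.23333 ms.
Plus processing delay 1.5 ms = 1.5 ms.
Total = 4.32 ms.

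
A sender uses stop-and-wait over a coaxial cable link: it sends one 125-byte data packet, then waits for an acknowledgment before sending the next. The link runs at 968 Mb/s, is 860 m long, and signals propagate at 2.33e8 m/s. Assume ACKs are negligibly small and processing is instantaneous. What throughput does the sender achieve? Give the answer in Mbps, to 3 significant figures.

t_tx = L/R = 1000/968000000 = 1.03306e-06 s.
t_prop = 860/233000000 = 3.69099e-06 s; RTT = 7.38197e-06 s.
Cycle = t_tx + RTT = 8.41503e-06 s.
Throughput = L / cycle = 1000 / 8.41503e-06 = 119 Mbps.

119 Mbps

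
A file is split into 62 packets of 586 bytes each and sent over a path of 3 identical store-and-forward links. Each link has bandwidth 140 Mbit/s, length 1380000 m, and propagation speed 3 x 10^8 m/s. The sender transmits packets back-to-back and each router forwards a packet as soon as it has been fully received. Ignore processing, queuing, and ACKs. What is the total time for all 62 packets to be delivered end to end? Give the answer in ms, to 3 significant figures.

Per-hop transmission t_tx = L/R = 4688/140000000 = 0.0334857 ms.
Per-hop propagation t_prop = 1380000/300000000 = 4.6 ms.
Pipeline fill: first packet needs 3·t_tx to clear all hops; remaining 61 packets each add one t_tx.
Total = (3+62-1)·t_tx + 3·t_prop = 64·0.0334857 + 3·4.6 = 15.9 ms.

15.9 ms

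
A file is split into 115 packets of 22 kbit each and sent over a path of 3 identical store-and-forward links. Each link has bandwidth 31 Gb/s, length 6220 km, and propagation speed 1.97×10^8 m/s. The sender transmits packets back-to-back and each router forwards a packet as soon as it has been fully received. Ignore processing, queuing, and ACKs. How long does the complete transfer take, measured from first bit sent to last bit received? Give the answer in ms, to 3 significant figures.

94.8 ms

Per-hop transmission t_tx = L/R = 22000/31000000000 = 0.000709677 ms.
Per-hop propagation t_prop = 6220000/197000000 = 31.5736 ms.
Pipeline fill: first packet needs 3·t_tx to clear all hops; remaining 114 packets each add one t_tx.
Total = (3+115-1)·t_tx + 3·t_prop = 117·0.000709677 + 3·31.5736 = 94.8 ms.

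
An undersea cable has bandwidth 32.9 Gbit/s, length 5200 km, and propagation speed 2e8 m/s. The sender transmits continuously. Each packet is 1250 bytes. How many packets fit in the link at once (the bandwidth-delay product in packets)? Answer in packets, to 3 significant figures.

Propagation delay = 5200000 / 200000000 = 0.026 s.
BDP = R × t_prop = 32900000000 × 0.026 = 855400000 bits.
In packets of 10000 bits: 85500 packets.

85500 packets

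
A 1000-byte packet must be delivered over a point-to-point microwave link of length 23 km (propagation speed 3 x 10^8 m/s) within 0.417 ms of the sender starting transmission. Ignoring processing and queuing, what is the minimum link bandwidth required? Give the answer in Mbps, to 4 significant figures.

23.51 Mbps

L = 8000 bits.
Propagation delay = 23000 / 300000000 = 0.0766667 ms.
Transmission budget = 0.417 − 0.0766667 = 0.340333 ms.
R ≥ L / t_tx = 8000 bits / 0.000340333 s = 23.51 Mbps.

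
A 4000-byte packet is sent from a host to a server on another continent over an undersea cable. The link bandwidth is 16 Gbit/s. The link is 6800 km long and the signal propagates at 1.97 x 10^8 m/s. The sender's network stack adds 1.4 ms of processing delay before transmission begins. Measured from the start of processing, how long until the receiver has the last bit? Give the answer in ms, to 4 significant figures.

L = 4000 × 8 = 32000 bits.
Transmission delay = L/R = 32000 / 16000000000 = 0.002 ms.
Propagation delay = d/s = 6800000 m / 197000000 m/s = 34.5178 ms.
Plus processing delay 1.4 ms = 1.4 ms.
Total = 35.92 ms.

35.92 ms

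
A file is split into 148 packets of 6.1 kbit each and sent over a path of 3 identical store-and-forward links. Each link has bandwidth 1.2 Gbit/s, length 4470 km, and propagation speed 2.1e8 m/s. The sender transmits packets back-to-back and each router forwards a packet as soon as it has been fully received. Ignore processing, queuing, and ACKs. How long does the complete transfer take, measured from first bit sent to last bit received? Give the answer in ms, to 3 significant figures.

64.6 ms

Per-hop transmission t_tx = L/R = 6100/1200000000 = 0.00508333 ms.
Per-hop propagation t_prop = 4470000/210000000 = 21.2857 ms.
Pipeline fill: first packet needs 3·t_tx to clear all hops; remaining 147 packets each add one t_tx.
Total = (3+148-1)·t_tx + 3·t_prop = 150·0.00508333 + 3·21.2857 = 64.6 ms.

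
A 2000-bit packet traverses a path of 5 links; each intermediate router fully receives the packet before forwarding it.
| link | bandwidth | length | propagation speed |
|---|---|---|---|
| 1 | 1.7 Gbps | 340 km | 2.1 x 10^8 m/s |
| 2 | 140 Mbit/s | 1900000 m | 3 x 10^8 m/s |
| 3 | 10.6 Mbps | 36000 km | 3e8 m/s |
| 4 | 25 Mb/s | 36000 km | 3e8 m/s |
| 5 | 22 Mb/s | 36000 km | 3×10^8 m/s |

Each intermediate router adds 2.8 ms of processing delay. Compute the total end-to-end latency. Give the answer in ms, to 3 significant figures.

Transmission delays (L/R per hop): 0.00117647, 0.0142857, 0.188679, 0.08, 0.0909091 ms; sum = 0.375051 ms.
Propagation delays (d/s per hop): 1.61905, 6.33333, 120, 120, 120 ms; sum = 367.952 ms.
Processing at 4 router(s): 4 × 2.8 ms = 11.2 ms.
End-to-end = 380 ms.

380 ms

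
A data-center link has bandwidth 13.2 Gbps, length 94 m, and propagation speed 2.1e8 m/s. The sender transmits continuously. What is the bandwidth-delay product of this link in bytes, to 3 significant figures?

Propagation delay = 94 / 210000000 = 4.47619e-07 s.
BDP = R × t_prop = 13200000000 × 4.47619e-07 = 5908.57 bits.
In bytes: 5908.57/8 = 739 bytes.

739 bytes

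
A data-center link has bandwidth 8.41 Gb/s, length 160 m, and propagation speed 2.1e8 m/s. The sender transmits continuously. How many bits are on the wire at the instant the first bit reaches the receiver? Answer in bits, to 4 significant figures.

6408 bits

Propagation delay = 160 / 210000000 = 7.61905e-07 s.
BDP = R × t_prop = 8410000000 × 7.61905e-07 = 6407.62 bits.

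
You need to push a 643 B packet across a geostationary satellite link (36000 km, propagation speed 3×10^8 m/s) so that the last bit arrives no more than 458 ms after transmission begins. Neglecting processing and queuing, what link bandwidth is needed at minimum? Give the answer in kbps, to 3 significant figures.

L = 5144 bits.
Propagation delay = 36000000 / 300000000 = 120 ms.
Transmission budget = 458 − 120 = 338 ms.
R ≥ L / t_tx = 5144 bits / 0.338 s = 15.2 kbps.

15.2 kbps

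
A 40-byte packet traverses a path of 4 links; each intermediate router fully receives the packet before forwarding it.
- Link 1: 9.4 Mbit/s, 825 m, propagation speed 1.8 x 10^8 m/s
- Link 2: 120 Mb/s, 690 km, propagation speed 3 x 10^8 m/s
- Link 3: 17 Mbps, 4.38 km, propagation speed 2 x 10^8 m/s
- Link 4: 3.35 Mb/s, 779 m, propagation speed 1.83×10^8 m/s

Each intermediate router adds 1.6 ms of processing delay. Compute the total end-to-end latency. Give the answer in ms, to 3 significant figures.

L = 40 × 8 = 320 bits.
Transmission delays (L/R per hop): 0.0340426, 0.00266667, 0.0188235, 0.0955224 ms; sum = 0.151055 ms.
Propagation delays (d/s per hop): 0.00458333, 2.3, 0.0219, 0.00425683 ms; sum = 2.33074 ms.
Processing at 3 router(s): 3 × 1.6 ms = 4.8 ms.
End-to-end = 7.28 ms.

7.28 ms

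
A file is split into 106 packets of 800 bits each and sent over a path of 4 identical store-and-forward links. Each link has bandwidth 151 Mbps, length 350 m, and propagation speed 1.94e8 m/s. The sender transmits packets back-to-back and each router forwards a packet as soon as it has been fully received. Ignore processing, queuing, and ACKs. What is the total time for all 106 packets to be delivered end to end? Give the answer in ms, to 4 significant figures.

0.5847 ms

Per-hop transmission t_tx = L/R = 800/151000000 = 0.00529801 ms.
Per-hop propagation t_prop = 350/194000000 = 0.00180412 ms.
Pipeline fill: first packet needs 4·t_tx to clear all hops; remaining 105 packets each add one t_tx.
Total = (4+106-1)·t_tx + 4·t_prop = 109·0.00529801 + 4·0.00180412 = 0.5847 ms.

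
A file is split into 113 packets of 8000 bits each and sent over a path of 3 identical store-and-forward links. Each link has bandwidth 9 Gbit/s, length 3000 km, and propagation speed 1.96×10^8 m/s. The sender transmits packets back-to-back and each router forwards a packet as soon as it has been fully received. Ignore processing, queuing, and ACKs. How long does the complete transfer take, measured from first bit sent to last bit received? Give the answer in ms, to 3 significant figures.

46.0 ms

Per-hop transmission t_tx = L/R = 8000/9000000000 = 0.000888889 ms.
Per-hop propagation t_prop = 3000000/196000000 = 15.3061 ms.
Pipeline fill: first packet needs 3·t_tx to clear all hops; remaining 112 packets each add one t_tx.
Total = (3+113-1)·t_tx + 3·t_prop = 115·0.000888889 + 3·15.3061 = 46.0 ms.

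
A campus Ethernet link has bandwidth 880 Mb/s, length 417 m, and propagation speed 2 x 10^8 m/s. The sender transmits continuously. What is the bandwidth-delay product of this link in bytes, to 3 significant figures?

Propagation delay = 417 / 200000000 = 2.085e-06 s.
BDP = R × t_prop = 880000000 × 2.085e-06 = 1834.8 bits.
In bytes: 1834.8/8 = 229 bytes.

229 bytes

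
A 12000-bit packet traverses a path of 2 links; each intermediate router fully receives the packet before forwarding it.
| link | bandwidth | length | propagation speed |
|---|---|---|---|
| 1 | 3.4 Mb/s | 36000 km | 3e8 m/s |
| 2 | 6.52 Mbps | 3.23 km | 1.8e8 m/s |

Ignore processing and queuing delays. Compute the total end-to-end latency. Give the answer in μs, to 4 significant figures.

125400 μs

Transmission delays (L/R per hop): 3529.41, 1840.49 μs; sum = 5369.9 μs.
Propagation delays (d/s per hop): 120000, 17.9444 μs; sum = 120018 μs.
End-to-end = 125400 μs.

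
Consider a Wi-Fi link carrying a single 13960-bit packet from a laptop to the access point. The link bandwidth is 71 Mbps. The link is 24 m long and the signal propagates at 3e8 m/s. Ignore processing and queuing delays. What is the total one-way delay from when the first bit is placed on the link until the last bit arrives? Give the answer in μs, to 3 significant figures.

197 μs

Transmission delay = L/R = 13960 / 71000000 = 196.62 μs.
Propagation delay = d/s = 24 m / 300000000 m/s = 0.08 μs.
Total = 197 μs.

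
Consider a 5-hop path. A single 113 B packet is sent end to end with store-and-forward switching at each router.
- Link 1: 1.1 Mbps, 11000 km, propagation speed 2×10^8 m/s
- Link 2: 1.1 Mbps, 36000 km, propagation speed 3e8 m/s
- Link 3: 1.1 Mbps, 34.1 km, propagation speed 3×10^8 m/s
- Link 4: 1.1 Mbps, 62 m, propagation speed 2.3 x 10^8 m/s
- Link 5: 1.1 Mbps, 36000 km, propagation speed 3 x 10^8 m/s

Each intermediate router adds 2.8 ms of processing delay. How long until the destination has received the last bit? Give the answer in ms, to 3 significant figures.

L = 113 × 8 = 904 bits.
Transmission delay per hop = L/R = 904/1100000 = 0.821818 ms; 5 hops → 4.10909 ms.
Propagation delays (d/s per hop): 55, 120, 0.113667, 0.000269565, 120 ms; sum = 295.114 ms.
Processing at 4 router(s): 4 × 2.8 ms = 11.2 ms.
End-to-end = 310 ms.

310 ms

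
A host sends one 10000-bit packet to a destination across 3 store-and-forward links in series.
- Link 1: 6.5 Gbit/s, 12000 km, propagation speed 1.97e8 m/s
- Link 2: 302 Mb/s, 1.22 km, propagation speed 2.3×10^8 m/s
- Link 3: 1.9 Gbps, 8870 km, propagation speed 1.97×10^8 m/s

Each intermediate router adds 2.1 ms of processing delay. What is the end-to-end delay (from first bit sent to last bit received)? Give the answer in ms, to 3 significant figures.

110 ms

Transmission delays (L/R per hop): 0.00153846, 0.0331126, 0.00526316 ms; sum = 0.0399142 ms.
Propagation delays (d/s per hop): 60.9137, 0.00530435, 45.0254 ms; sum = 105.944 ms.
Processing at 2 router(s): 2 × 2.1 ms = 4.2 ms.
End-to-end = 110 ms.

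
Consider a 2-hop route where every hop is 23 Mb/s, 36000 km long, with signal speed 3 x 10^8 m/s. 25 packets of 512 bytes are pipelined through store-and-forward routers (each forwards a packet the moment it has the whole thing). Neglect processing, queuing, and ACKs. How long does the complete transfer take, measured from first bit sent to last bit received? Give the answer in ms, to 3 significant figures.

245 ms

Per-hop transmission t_tx = L/R = 4096/23000000 = 0.178087 ms.
Per-hop propagation t_prop = 36000000/300000000 = 120 ms.
Pipeline fill: first packet needs 2·t_tx to clear all hops; remaining 24 packets each add one t_tx.
Total = (2+25-1)·t_tx + 2·t_prop = 26·0.178087 + 2·120 = 245 ms.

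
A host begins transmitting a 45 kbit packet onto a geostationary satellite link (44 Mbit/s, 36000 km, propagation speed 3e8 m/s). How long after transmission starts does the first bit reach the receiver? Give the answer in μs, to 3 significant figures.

120000 μs

First bit experiences only propagation delay: d/s = 36000000/300000000 = 120000 μs.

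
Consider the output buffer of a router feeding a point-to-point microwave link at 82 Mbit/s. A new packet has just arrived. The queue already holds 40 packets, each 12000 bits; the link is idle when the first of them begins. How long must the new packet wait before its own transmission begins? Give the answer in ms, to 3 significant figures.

5.85 ms

Each queued packet: L/R = 12000/82000000 = 0.146341 ms.
40 queued → 5.85366 ms.
Queuing delay = 5.85 ms.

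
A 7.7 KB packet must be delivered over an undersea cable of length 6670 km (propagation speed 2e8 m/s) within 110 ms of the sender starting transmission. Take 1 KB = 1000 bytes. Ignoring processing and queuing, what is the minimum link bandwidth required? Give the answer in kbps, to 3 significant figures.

L = 61600 bits.
Propagation delay = 6670000 / 200000000 = 33.35 ms.
Transmission budget = 110 − 33.35 = 76.65 ms.
R ≥ L / t_tx = 61600 bits / 0.07665 s = 804 kbps.

804 kbps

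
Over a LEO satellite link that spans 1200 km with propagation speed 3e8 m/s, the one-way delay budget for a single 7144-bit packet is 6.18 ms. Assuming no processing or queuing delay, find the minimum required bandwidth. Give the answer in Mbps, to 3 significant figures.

3.28 Mbps

Propagation delay = 1200000 / 300000000 = 4 ms.
Transmission budget = 6.18 − 4 = 2.18 ms.
R ≥ L / t_tx = 7144 bits / 0.00218 s = 3.28 Mbps.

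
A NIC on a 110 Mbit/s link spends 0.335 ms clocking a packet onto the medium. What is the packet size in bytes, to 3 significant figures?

L = R × t_tx = 110000000 b/s × 0.000335 s = 36850 bits.
In bytes: 36850 / 8 = 4610 bytes.

4610 bytes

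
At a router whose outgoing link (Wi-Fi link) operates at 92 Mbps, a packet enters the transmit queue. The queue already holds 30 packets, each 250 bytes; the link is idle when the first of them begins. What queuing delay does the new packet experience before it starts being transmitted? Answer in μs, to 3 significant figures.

Each queued packet: L/R = 2000/92000000 = 21.7391 μs.
30 queued → 652.174 μs.
Queuing delay = 652 μs.

652 μs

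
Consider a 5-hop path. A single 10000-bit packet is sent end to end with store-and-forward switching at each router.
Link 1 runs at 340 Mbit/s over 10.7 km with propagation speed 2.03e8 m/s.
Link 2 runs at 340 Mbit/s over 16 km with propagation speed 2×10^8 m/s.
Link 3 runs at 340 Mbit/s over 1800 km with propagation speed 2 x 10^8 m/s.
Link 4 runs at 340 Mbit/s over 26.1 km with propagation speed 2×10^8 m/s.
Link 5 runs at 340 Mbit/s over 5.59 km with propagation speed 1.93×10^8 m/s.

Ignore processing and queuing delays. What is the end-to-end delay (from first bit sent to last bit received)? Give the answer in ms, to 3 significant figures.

9.44 ms

Transmission delay per hop = L/R = 10000/340000000 = 0.0294118 ms; 5 hops → 0.147059 ms.
Propagation delays (d/s per hop): 0.0527094, 0.08, 9, 0.1305, 0.0289637 ms; sum = 9.29217 ms.
End-to-end = 9.44 ms.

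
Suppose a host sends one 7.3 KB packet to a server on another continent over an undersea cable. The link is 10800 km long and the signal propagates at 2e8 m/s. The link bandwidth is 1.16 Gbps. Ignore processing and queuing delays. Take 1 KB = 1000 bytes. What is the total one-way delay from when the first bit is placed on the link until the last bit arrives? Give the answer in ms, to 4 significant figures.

L = 58400 bits.
Transmission delay = L/R = 58400 / 1160000000 = 0.0503448 ms.
Propagation delay = d/s = 10800000 m / 200000000 m/s = 54 ms.
Total = 54.05 ms.

54.05 ms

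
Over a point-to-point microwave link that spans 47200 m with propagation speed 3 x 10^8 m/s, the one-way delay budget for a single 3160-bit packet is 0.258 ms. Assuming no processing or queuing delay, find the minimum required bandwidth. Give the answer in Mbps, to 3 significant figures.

Propagation delay = 47200 / 300000000 = 0.157333 ms.
Transmission budget = 0.258 − 0.157333 = 0.100667 ms.
R ≥ L / t_tx = 3160 bits / 0.000100667 s = 31.4 Mbps.

31.4 Mbps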